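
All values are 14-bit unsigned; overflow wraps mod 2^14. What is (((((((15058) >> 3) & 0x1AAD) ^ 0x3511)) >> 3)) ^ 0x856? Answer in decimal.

3765

15058 = 11101011010010
→ >> 3 → 00011101011010 = 1882
0x1AAD = 01101010101101
→ & → 00001000001000 = 520
0x3511 = 11010100010001
→ ^ → 11011100011001 = 14105
→ >> 3 → 00011011100011 = 1763
0x856 = 00100001010110
→ ^ → 00111010110101 = 3765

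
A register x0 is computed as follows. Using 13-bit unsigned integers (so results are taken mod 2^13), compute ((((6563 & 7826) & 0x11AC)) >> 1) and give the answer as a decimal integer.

2112

6563 = 1100110100011
7826 = 1111010010010
→ & → 1100010000010 = 6274
0x11AC = 1000110101100
→ & → 1000010000000 = 4224
→ >> 1 → 0100001000000 = 2112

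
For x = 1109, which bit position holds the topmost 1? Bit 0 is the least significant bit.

1109 = 10001010101
The topmost 1 is at position 10 (since 2^10 = 1024 ≤ 1109 < 2048).

10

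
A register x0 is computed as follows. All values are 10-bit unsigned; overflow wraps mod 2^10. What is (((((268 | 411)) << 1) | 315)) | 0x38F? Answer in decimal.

959

268 = 0100001100
411 = 0110011011
→ | → 0110011111 = 415
→ << 1 (mod 2^10) → 1100111110 = 830
315 = 0100111011
→ | → 1100111111 = 831
0x38F = 1110001111
→ | → 1110111111 = 959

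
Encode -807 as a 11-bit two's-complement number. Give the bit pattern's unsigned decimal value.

807 in 11 bits: 01100100111
Invert: 10011011000
Add 1:  10011011001 = 1241
(Check: 2^11 - 807 = 2048 - 807 = 1241.)

1241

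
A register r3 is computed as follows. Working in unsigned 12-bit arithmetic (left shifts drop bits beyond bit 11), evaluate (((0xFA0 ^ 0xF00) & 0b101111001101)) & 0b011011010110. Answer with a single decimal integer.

0xFA0 = 111110100000
0xF00 = 111100000000
→ ^ → 000010100000 = 160
0b101111001101 = 101111001101
→ & → 000010000000 = 128
0b011011010110 = 011011010110
→ & → 000010000000 = 128

128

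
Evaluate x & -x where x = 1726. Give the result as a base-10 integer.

2

x = 11010111110 = 1726
-x (two's complement) = …00101000010
AND   = 00000000010 = 2
(x & -x isolates the lowest set bit of x.)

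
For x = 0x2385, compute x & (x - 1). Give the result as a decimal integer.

x = 10001110000101 = 9093
x - 1 = 10001110000100
AND   = 10001110000100 = 9092
(x & (x - 1) clears the lowest set bit of x.)

9092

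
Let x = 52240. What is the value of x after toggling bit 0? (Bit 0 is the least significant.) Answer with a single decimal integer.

52241

x = 1100110000010000
bit 0 is currently 0; toggle it via x ^ (1 << 0) = x ^ 1
→ 1100110000010001 = 52241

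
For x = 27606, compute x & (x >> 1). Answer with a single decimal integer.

8642

x = 110101111010110 = 27606
x>>1 = 011010111101011
AND  = 010000111000010 = 8642
(x & (x >> 1) has a 1 wherever x has two consecutive 1 bits.)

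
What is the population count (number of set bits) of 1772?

7

1772 = 11011101100
Count the 1s: 1 + 1 + 1 + 1 + 1 + 1 + 1 = 7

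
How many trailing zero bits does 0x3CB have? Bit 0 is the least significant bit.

0

0x3CB = 1111001011
Trailing zeros: 0, so the lowest set bit is bit 0 (value 1).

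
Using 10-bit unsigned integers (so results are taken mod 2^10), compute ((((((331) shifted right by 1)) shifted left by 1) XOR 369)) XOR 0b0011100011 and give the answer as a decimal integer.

331 = 0101001011
→ shifted right by 1 → 0010100101 = 165
→ shifted left by 1 (mod 2^10) → 0101001010 = 330
369 = 0101110001
→ XOR → 0000111011 = 59
0b0011100011 = 0011100011
→ XOR → 0011011000 = 216

216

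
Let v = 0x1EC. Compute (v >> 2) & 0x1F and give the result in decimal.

27

v = 111101100
Shift right by 2: 1111011
Mask low 5 bits: 11011 = 27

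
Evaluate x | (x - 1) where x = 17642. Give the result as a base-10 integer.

17643

x = 100010011101010 = 17642
x - 1 = 100010011101001
OR    = 100010011101011 = 17643
(x | (x - 1) sets all bits below the lowest set bit.)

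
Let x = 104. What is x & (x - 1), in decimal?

96

x = 1101000 = 104
x - 1 = 1100111
AND   = 1100000 = 96
(x & (x - 1) clears the lowest set bit of x.)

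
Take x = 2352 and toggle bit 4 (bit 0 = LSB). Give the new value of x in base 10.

x = 100100110000
bit 4 is currently 1; toggle it via x ^ (1 << 4) = x ^ 16
→ 100100100000 = 2336

2336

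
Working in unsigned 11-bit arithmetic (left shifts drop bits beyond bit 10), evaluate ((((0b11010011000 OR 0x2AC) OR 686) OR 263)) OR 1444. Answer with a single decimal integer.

1983

0b11010011000 = 11010011000
0x2AC = 01010101100
→ OR → 11010111100 = 1724
686 = 01010101110
→ OR → 11010111110 = 1726
263 = 00100000111
→ OR → 11110111111 = 1983
1444 = 10110100100
→ OR → 11110111111 = 1983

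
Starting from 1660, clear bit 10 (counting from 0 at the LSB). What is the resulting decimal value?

x = 11001111100
bit 10 is currently 1; clear it via x & ~(1 << 10) = x & ~1024
→ 01001111100 = 636

636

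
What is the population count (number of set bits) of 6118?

6118 = 1011111100110
Count the 1s: 1 + 1 + 1 + 1 + 1 + 1 + 1 + 1 + 1 = 9

9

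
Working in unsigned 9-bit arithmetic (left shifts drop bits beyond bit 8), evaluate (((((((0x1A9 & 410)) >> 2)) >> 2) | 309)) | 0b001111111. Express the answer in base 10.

0x1A9 = 110101001
410 = 110011010
→ & → 110001000 = 392
→ >> 2 → 001100010 = 98
→ >> 2 → 000011000 = 24
309 = 100110101
→ | → 100111101 = 317
0b001111111 = 001111111
→ | → 101111111 = 383

383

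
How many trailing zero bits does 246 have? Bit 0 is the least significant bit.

1

246 = 11110110
Trailing zeros: 1, so the lowest set bit is bit 1 (value 2).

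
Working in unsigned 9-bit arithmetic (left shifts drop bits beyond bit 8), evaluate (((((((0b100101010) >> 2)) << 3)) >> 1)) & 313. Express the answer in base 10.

40

0b100101010 = 100101010
→ >> 2 → 001001010 = 74
→ << 3 (mod 2^9) → 001010000 = 80
→ >> 1 → 000101000 = 40
313 = 100111001
→ & → 000101000 = 40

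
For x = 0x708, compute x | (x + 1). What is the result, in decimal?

1801

x = 11100001000 = 1800
x + 1 = 11100001001
OR    = 11100001001 = 1801
(x | (x + 1) sets the lowest cleared bit.)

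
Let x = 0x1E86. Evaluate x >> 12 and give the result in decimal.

0x1E86 = 1111010000110
shift right by 12 → 0000000000001 = 1
(equivalently, floor(7814 / 4096))

1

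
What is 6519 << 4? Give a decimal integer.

6519 = 00001100101110111
shift left by 4 → 11001011101110000 = 104304
(equivalently, 6519 × 2^4 = 6519 × 16)

104304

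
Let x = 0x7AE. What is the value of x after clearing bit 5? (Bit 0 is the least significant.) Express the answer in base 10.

x = 0011110101110
bit 5 is currently 1; clear it via x & ~(1 << 5) = x & ~32
→ 0011110001110 = 1934

1934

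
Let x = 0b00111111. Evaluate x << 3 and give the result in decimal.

504

x = 000111111
shift left by 3 → 111111000 = 504
(equivalently, 63 × 2^3 = 63 × 8)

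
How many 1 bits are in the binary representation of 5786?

5786 = 1011010011010
Count the 1s: 1 + 1 + 1 + 1 + 1 + 1 + 1 = 7

7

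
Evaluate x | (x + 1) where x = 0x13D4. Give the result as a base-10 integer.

x = 1001111010100 = 5076
x + 1 = 1001111010101
OR    = 1001111010101 = 5077
(x | (x + 1) sets the lowest cleared bit.)

5077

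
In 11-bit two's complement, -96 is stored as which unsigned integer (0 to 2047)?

96 in 11 bits: 00001100000
Invert: 11110011111
Add 1:  11110100000 = 1952
(Check: 2^11 - 96 = 2048 - 96 = 1952.)

1952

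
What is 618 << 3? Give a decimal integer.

4944

618 = 0001001101010
shift left by 3 → 1001101010000 = 4944
(equivalently, 618 × 2^3 = 618 × 8)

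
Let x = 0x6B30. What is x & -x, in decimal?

16

x = 110101100110000 = 27440
-x (two's complement) = …001010011010000
AND   = 000000000010000 = 16
(x & -x isolates the lowest set bit of x.)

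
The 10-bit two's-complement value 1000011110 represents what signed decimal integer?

pattern = 1000011110 (MSB is 1 ⇒ negative)
Invert: 0111100001, add 1 → 0111100010 = 482, so the value is -482.
(Equivalently: 542 - 2^10 = 542 - 1024 = -482.)

-482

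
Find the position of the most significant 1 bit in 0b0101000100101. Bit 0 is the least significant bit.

0b0101000100101 = 101000100101
The topmost 1 is at position 11 (since 2^11 = 2048 ≤ 2597 < 4096).

11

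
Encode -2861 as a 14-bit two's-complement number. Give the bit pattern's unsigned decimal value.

2861 in 14 bits: 00101100101101
Invert: 11010011010010
Add 1:  11010011010011 = 13523
(Check: 2^14 - 2861 = 16384 - 2861 = 13523.)

13523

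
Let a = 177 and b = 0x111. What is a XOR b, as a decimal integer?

416

177 = 010110001
0x111 = 100010001
XOR → 110100000 = 416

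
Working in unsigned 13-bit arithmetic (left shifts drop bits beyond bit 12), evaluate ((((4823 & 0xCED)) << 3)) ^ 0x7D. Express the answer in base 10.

1621

4823 = 1001011010111
0xCED = 0110011101101
→ & → 0000011000101 = 197
→ << 3 (mod 2^13) → 0011000101000 = 1576
0x7D = 0000001111101
→ ^ → 0011001010101 = 1621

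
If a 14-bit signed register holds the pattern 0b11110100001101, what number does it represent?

-755

pattern = 11110100001101 (MSB is 1 ⇒ negative)
Invert: 00001011110010, add 1 → 00001011110011 = 755, so the value is -755.
(Equivalently: 15629 - 2^14 = 15629 - 16384 = -755.)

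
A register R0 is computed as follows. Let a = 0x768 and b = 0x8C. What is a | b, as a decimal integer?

2028

0x768 = 11101101000
0x8C = 00010001100
 OR → 11111101100 = 2028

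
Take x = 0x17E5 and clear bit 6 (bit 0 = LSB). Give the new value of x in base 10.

x = 01011111100101
bit 6 is currently 1; clear it via x & ~(1 << 6) = x & ~64
→ 01011110100101 = 6053

6053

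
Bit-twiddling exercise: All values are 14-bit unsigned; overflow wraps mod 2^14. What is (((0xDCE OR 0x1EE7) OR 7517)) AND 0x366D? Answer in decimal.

5741

0xDCE = 00110111001110
0x1EE7 = 01111011100111
→ OR → 01111111101111 = 8175
7517 = 01110101011101
→ OR → 01111111111111 = 8191
0x366D = 11011001101101
→ AND → 01011001101101 = 5741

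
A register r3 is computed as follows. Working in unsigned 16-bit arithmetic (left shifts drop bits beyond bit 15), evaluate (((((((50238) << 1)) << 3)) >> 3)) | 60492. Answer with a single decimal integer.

60540

50238 = 1100010000111110
→ << 1 (mod 2^16) → 1000100001111100 = 34940
→ << 3 (mod 2^16) → 0100001111100000 = 17376
→ >> 3 → 0000100001111100 = 2172
60492 = 1110110001001100
→ | → 1110110001111100 = 60540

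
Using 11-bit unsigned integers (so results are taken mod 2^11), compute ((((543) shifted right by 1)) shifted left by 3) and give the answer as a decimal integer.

120

543 = 01000011111
→ shifted right by 1 → 00100001111 = 271
→ shifted left by 3 (mod 2^11) → 00001111000 = 120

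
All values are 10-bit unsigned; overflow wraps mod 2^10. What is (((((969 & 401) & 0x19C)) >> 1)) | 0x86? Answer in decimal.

198

969 = 1111001001
401 = 0110010001
→ & → 0110000001 = 385
0x19C = 0110011100
→ & → 0110000000 = 384
→ >> 1 → 0011000000 = 192
0x86 = 0010000110
→ | → 0011000110 = 198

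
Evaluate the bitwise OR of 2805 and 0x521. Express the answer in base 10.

2805 = 101011110101
0x521 = 010100100001
 OR → 111111110101 = 4085

4085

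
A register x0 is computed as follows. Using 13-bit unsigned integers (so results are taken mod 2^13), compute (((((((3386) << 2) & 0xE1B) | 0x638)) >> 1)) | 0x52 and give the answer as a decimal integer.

862

3386 = 0110100111010
→ << 2 (mod 2^13) → 1010011101000 = 5352
0xE1B = 0111000011011
→ & → 0010000001000 = 1032
0x638 = 0011000111000
→ | → 0011000111000 = 1592
→ >> 1 → 0001100011100 = 796
0x52 = 0000001010010
→ | → 0001101011110 = 862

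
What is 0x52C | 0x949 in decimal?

0x52C = 010100101100
0x949 = 100101001001
 OR → 110101101101 = 3437

3437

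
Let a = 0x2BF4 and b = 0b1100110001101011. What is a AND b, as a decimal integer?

0x2BF4 = 0010101111110100
b = 1100110001101011
AND → 0000100001100000 = 2144

2144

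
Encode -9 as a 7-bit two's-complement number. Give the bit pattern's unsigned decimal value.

119

9 in 7 bits: 0001001
Invert: 1110110
Add 1:  1110111 = 119
(Check: 2^7 - 9 = 128 - 9 = 119.)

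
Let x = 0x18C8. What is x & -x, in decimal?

x = 1100011001000 = 6344
-x (two's complement) = …0011100111000
AND   = 0000000001000 = 8
(x & -x isolates the lowest set bit of x.)

8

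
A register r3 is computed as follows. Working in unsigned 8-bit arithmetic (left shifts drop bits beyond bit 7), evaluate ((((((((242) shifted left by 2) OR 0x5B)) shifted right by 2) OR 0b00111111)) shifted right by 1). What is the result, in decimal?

31

242 = 11110010
→ shifted left by 2 (mod 2^8) → 11001000 = 200
0x5B = 01011011
→ OR → 11011011 = 219
→ shifted right by 2 → 00110110 = 54
0b00111111 = 00111111
→ OR → 00111111 = 63
→ shifted right by 1 → 00011111 = 31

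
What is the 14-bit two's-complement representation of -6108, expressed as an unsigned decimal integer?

6108 in 14 bits: 01011111011100
Invert: 10100000100011
Add 1:  10100000100100 = 10276
(Check: 2^14 - 6108 = 16384 - 6108 = 10276.)

10276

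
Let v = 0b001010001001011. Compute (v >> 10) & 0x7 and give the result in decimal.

5

v = 001010001001011
Shift right by 10: 00101
Mask low 3 bits: 101 = 5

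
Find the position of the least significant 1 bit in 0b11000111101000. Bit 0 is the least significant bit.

3

0b11000111101000 = 11000111101000
Trailing zeros: 3, so the lowest set bit is bit 3 (value 8).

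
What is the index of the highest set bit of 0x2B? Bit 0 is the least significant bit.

5

0x2B = 101011
The topmost 1 is at position 5 (since 2^5 = 32 ≤ 43 < 64).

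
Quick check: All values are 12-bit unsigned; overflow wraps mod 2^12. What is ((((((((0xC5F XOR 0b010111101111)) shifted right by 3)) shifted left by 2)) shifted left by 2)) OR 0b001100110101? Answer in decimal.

0xC5F = 110001011111
0b010111101111 = 010111101111
→ XOR → 100110110000 = 2480
→ shifted right by 3 → 000100110110 = 310
→ shifted left by 2 (mod 2^12) → 010011011000 = 1240
→ shifted left by 2 (mod 2^12) → 001101100000 = 864
0b001100110101 = 001100110101
→ OR → 001101110101 = 885

885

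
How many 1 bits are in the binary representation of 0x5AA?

0x5AA = 10110101010
Count the 1s: 1 + 1 + 1 + 1 + 1 + 1 = 6

6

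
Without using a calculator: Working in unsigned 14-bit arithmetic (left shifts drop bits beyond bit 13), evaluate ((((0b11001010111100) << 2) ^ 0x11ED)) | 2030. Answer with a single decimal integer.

8191

0b11001010111100 = 11001010111100
→ << 2 (mod 2^14) → 00101011110000 = 2800
0x11ED = 01000111101101
→ ^ → 01101100011101 = 6941
2030 = 00011111101110
→ | → 01111111111111 = 8191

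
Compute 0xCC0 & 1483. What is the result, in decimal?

1216

0xCC0 = 110011000000
1483 = 010111001011
AND → 010011000000 = 1216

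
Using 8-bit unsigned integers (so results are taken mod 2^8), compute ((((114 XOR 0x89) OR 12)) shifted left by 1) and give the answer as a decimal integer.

114 = 01110010
0x89 = 10001001
→ XOR → 11111011 = 251
12 = 00001100
→ OR → 11111111 = 255
→ shifted left by 1 (mod 2^8) → 11111110 = 254

254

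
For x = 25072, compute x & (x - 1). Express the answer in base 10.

25056

x = 110000111110000 = 25072
x - 1 = 110000111101111
AND   = 110000111100000 = 25056
(x & (x - 1) clears the lowest set bit of x.)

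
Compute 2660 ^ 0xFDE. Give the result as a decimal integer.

2660 = 101001100100
0xFDE = 111111011110
XOR → 010110111010 = 1466

1466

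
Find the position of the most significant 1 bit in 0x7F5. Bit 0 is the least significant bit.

10

0x7F5 = 11111110101
The topmost 1 is at position 10 (since 2^10 = 1024 ≤ 2037 < 2048).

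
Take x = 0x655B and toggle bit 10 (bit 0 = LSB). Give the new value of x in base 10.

x = 110010101011011
bit 10 is currently 1; toggle it via x ^ (1 << 10) = x ^ 1024
→ 110000101011011 = 24923

24923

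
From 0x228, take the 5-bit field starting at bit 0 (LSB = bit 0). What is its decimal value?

8

v = 1000101000
Shift right by 0: 1000101000
Mask low 5 bits: 01000 = 8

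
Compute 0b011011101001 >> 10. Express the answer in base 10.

x = 11011101001
shift right by 10 → 00000000001 = 1
(equivalently, floor(1769 / 1024))

1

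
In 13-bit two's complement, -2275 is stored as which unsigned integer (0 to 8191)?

5917

2275 in 13 bits: 0100011100011
Invert: 1011100011100
Add 1:  1011100011101 = 5917
(Check: 2^13 - 2275 = 8192 - 2275 = 5917.)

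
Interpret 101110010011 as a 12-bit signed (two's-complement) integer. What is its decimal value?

-1133

pattern = 101110010011 (MSB is 1 ⇒ negative)
Invert: 010001101100, add 1 → 010001101101 = 1133, so the value is -1133.
(Equivalently: 2963 - 2^12 = 2963 - 4096 = -1133.)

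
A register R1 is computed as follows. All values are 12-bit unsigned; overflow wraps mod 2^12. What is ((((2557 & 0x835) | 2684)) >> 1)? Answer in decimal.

1342

2557 = 100111111101
0x835 = 100000110101
→ & → 100000110101 = 2101
2684 = 101001111100
→ | → 101001111101 = 2685
→ >> 1 → 010100111110 = 1342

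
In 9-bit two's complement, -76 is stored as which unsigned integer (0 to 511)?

436

76 in 9 bits: 001001100
Invert: 110110011
Add 1:  110110100 = 436
(Check: 2^9 - 76 = 512 - 76 = 436.)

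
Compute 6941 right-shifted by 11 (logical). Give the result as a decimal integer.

3

6941 = 1101100011101
shift right by 11 → 0000000000011 = 3
(equivalently, floor(6941 / 2048))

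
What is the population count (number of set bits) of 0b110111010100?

n = 110111010100
Count the 1s: 1 + 1 + 1 + 1 + 1 + 1 + 1 = 7

7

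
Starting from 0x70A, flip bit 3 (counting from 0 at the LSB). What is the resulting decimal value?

1794

x = 11100001010
bit 3 is currently 1; toggle it via x ^ (1 << 3) = x ^ 8
→ 11100000010 = 1794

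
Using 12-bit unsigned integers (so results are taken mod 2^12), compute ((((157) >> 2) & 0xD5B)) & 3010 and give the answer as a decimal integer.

157 = 000010011101
→ >> 2 → 000000100111 = 39
0xD5B = 110101011011
→ & → 000000000011 = 3
3010 = 101111000010
→ & → 000000000010 = 2

2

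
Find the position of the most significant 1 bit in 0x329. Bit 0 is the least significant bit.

0x329 = 1100101001
The topmost 1 is at position 9 (since 2^9 = 512 ≤ 809 < 1024).

9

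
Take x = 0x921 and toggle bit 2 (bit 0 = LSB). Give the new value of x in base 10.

x = 100100100001
bit 2 is currently 0; toggle it via x ^ (1 << 2) = x ^ 4
→ 100100100101 = 2341

2341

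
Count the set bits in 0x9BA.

7

0x9BA = 100110111010
Count the 1s: 1 + 1 + 1 + 1 + 1 + 1 + 1 = 7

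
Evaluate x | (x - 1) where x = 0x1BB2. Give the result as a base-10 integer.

x = 1101110110010 = 7090
x - 1 = 1101110110001
OR    = 1101110110011 = 7091
(x | (x - 1) sets all bits below the lowest set bit.)

7091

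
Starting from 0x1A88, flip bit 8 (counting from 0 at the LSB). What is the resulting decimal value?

x = 001101010001000
bit 8 is currently 0; toggle it via x ^ (1 << 8) = x ^ 256
→ 001101110001000 = 7048

7048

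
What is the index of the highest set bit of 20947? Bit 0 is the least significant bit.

20947 = 101000111010011
The topmost 1 is at position 14 (since 2^14 = 16384 ≤ 20947 < 32768).

14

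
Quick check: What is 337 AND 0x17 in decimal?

17

337 = 101010001
0x17 = 000010111
AND → 000010001 = 17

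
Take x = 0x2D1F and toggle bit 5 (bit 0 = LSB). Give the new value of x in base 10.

11583

x = 10110100011111
bit 5 is currently 0; toggle it via x ^ (1 << 5) = x ^ 32
→ 10110100111111 = 11583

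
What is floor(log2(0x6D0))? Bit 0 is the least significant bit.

10

0x6D0 = 11011010000
The topmost 1 is at position 10 (since 2^10 = 1024 ≤ 1744 < 2048).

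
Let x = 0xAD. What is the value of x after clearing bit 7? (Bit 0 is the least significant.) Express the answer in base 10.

x = 10101101
bit 7 is currently 1; clear it via x & ~(1 << 7) = x & ~128
→ 00101101 = 45

45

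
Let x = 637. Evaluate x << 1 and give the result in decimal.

1274

637 = 01001111101
shift left by 1 → 10011111010 = 1274
(equivalently, 637 × 2^1 = 637 × 2)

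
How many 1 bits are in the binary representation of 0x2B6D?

9

0x2B6D = 10101101101101
Count the 1s: 1 + 1 + 1 + 1 + 1 + 1 + 1 + 1 + 1 = 9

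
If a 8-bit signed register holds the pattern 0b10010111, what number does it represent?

-105

pattern = 10010111 (MSB is 1 ⇒ negative)
Invert: 01101000, add 1 → 01101001 = 105, so the value is -105.
(Equivalently: 151 - 2^8 = 151 - 256 = -105.)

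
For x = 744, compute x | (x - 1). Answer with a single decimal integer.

751

x = 1011101000 = 744
x - 1 = 1011100111
OR    = 1011101111 = 751
(x | (x - 1) sets all bits below the lowest set bit.)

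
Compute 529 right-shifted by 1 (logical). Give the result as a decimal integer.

529 = 1000010001
shift right by 1 → 0100001000 = 264
(equivalently, floor(529 / 2))

264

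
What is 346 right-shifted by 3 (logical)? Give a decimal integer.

346 = 101011010
shift right by 3 → 000101011 = 43
(equivalently, floor(346 / 8))

43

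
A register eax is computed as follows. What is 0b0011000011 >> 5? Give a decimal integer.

x = 11000011
shift right by 5 → 00000110 = 6
(equivalently, floor(195 / 32))

6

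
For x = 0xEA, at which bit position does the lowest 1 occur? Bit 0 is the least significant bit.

1

0xEA = 11101010
Trailing zeros: 1, so the lowest set bit is bit 1 (value 2).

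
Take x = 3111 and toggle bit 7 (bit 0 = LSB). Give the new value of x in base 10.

x = 110000100111
bit 7 is currently 0; toggle it via x ^ (1 << 7) = x ^ 128
→ 110010100111 = 3239

3239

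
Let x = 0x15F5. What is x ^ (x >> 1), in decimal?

7951

x = 1010111110101 = 5621
x>>1 = 0101011111010
XOR  = 1111100001111 = 7951
(x ^ (x >> 1) gives the standard binary-reflected Gray code of x.)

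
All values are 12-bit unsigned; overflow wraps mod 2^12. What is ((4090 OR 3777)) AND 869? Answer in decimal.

4090 = 111111111010
3777 = 111011000001
→ OR → 111111111011 = 4091
869 = 001101100101
→ AND → 001101100001 = 865

865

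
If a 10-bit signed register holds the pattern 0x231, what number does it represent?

pattern = 1000110001 (MSB is 1 ⇒ negative)
Invert: 0111001110, add 1 → 0111001111 = 463, so the value is -463.
(Equivalently: 561 - 2^10 = 561 - 1024 = -463.)

-463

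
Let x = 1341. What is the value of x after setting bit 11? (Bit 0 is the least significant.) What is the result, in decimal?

x = 0010100111101
bit 11 is currently 0; set it via x | (1 << 11) = x | 2048
→ 0110100111101 = 3389

3389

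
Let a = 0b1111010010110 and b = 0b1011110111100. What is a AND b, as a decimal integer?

5780

a = 1111010010110
b = 1011110111100
AND → 1011010010100 = 5780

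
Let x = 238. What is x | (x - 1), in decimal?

x = 11101110 = 238
x - 1 = 11101101
OR    = 11101111 = 239
(x | (x - 1) sets all bits below the lowest set bit.)

239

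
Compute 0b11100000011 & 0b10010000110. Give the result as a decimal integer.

1026

a = 11100000011
b = 10010000110
AND → 10000000010 = 1026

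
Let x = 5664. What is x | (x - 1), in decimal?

5695

x = 1011000100000 = 5664
x - 1 = 1011000011111
OR    = 1011000111111 = 5695
(x | (x - 1) sets all bits below the lowest set bit.)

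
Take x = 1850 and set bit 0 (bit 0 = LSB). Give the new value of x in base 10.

x = 11100111010
bit 0 is currently 0; set it via x | (1 << 0) = x | 1
→ 11100111011 = 1851

1851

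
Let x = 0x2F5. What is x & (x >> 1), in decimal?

x = 1011110101 = 757
x>>1 = 0101111010
AND  = 0001110000 = 112
(x & (x >> 1) has a 1 wherever x has two consecutive 1 bits.)

112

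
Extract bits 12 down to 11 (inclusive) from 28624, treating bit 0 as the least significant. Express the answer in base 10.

1

v = 110111111010000
Shift right by 11: 1101
Mask low 2 bits: 01 = 1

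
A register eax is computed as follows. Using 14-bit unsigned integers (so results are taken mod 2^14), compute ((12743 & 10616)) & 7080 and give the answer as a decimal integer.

12743 = 11000111000111
10616 = 10100101111000
→ & → 10000101000000 = 8512
7080 = 01101110101000
→ & → 00000100000000 = 256

256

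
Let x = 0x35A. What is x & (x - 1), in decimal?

x = 1101011010 = 858
x - 1 = 1101011001
AND   = 1101011000 = 856
(x & (x - 1) clears the lowest set bit of x.)

856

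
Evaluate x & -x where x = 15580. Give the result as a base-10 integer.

x = 11110011011100 = 15580
-x (two's complement) = …00001100100100
AND   = 00000000000100 = 4
(x & -x isolates the lowest set bit of x.)

4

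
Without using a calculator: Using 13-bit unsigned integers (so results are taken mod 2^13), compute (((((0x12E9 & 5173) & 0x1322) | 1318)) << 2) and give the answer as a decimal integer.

0x12E9 = 1001011101001
5173 = 1010000110101
→ & → 1000000100001 = 4129
0x1322 = 1001100100010
→ & → 1000000100000 = 4128
1318 = 0010100100110
→ | → 1010100100110 = 5414
→ << 2 (mod 2^13) → 1010010011000 = 5272

5272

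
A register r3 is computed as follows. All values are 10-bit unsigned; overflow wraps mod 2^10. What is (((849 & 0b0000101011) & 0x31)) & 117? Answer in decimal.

1

849 = 1101010001
0b0000101011 = 0000101011
→ & → 0000000001 = 1
0x31 = 0000110001
→ & → 0000000001 = 1
117 = 0001110101
→ & → 0000000001 = 1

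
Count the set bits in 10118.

10118 = 10011110000110
Count the 1s: 1 + 1 + 1 + 1 + 1 + 1 + 1 = 7

7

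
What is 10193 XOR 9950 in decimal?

271

10193 = 10011111010001
9950 = 10011011011110
XOR → 00000100001111 = 271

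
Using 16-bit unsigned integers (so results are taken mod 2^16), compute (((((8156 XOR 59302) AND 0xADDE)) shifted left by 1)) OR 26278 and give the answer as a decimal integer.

8156 = 0001111111011100
59302 = 1110011110100110
→ XOR → 1111100001111010 = 63610
0xADDE = 1010110111011110
→ AND → 1010100001011010 = 43098
→ shifted left by 1 (mod 2^16) → 0101000010110100 = 20660
26278 = 0110011010100110
→ OR → 0111011010110110 = 30390

30390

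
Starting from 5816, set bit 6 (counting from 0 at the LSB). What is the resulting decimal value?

x = 01011010111000
bit 6 is currently 0; set it via x | (1 << 6) = x | 64
→ 01011011111000 = 5880

5880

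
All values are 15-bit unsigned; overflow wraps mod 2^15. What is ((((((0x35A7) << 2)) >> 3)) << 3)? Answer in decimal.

22168

0x35A7 = 011010110100111
→ << 2 (mod 2^15) → 101011010011100 = 22172
→ >> 3 → 000101011010011 = 2771
→ << 3 (mod 2^15) → 101011010011000 = 22168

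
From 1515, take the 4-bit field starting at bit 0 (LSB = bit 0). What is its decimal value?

11

v = 10111101011
Shift right by 0: 10111101011
Mask low 4 bits: 1011 = 11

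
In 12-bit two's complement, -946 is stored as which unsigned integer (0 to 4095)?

3150

946 in 12 bits: 001110110010
Invert: 110001001101
Add 1:  110001001110 = 3150
(Check: 2^12 - 946 = 4096 - 946 = 3150.)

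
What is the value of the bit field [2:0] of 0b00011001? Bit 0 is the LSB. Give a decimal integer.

1

v = 00011001
Shift right by 0: 00011001
Mask low 3 bits: 001 = 1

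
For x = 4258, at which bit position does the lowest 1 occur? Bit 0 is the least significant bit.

4258 = 1000010100010
Trailing zeros: 1, so the lowest set bit is bit 1 (value 2).

1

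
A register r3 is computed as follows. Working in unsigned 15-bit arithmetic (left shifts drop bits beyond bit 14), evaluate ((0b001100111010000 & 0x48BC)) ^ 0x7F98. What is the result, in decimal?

0b001100111010000 = 001100111010000
0x48BC = 100100010111100
→ & → 000100010010000 = 2192
0x7F98 = 111111110011000
→ ^ → 111011100001000 = 30472

30472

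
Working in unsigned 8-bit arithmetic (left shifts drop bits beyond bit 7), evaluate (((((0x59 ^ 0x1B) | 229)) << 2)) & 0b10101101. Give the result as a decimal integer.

140

0x59 = 01011001
0x1B = 00011011
→ ^ → 01000010 = 66
229 = 11100101
→ | → 11100111 = 231
→ << 2 (mod 2^8) → 10011100 = 156
0b10101101 = 10101101
→ & → 10001100 = 140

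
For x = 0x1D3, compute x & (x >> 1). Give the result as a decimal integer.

193

x = 111010011 = 467
x>>1 = 011101001
AND  = 011000001 = 193
(x & (x >> 1) has a 1 wherever x has two consecutive 1 bits.)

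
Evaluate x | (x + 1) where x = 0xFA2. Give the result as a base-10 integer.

x = 111110100010 = 4002
x + 1 = 111110100011
OR    = 111110100011 = 4003
(x | (x + 1) sets the lowest cleared bit.)

4003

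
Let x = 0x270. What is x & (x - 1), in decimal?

x = 1001110000 = 624
x - 1 = 1001101111
AND   = 1001100000 = 608
(x & (x - 1) clears the lowest set bit of x.)

608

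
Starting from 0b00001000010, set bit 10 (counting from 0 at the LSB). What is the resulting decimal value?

1090

x = 00001000010
bit 10 is currently 0; set it via x | (1 << 10) = x | 1024
→ 10001000010 = 1090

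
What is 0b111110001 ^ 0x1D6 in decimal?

39

a = 111110001
0x1D6 = 111010110
XOR → 000100111 = 39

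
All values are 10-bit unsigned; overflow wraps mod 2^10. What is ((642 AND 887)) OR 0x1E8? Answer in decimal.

642 = 1010000010
887 = 1101110111
→ AND → 1000000010 = 514
0x1E8 = 0111101000
→ OR → 1111101010 = 1002

1002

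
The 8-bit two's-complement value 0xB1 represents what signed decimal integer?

-79

pattern = 10110001 (MSB is 1 ⇒ negative)
Invert: 01001110, add 1 → 01001111 = 79, so the value is -79.
(Equivalently: 177 - 2^8 = 177 - 256 = -79.)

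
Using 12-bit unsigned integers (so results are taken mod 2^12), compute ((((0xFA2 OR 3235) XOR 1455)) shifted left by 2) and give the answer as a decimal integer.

0xFA2 = 111110100010
3235 = 110010100011
→ OR → 111110100011 = 4003
1455 = 010110101111
→ XOR → 101000001100 = 2572
→ shifted left by 2 (mod 2^12) → 100000110000 = 2096

2096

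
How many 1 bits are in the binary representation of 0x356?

6

0x356 = 1101010110
Count the 1s: 1 + 1 + 1 + 1 + 1 + 1 = 6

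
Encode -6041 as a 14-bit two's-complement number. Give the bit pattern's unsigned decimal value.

10343

6041 in 14 bits: 01011110011001
Invert: 10100001100110
Add 1:  10100001100111 = 10343
(Check: 2^14 - 6041 = 16384 - 6041 = 10343.)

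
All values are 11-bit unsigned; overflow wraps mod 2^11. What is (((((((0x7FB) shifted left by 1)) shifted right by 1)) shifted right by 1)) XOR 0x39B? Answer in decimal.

614

0x7FB = 11111111011
→ shifted left by 1 (mod 2^11) → 11111110110 = 2038
→ shifted right by 1 → 01111111011 = 1019
→ shifted right by 1 → 00111111101 = 509
0x39B = 01110011011
→ XOR → 01001100110 = 614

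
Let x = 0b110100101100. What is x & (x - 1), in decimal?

3368

x = 110100101100 = 3372
x - 1 = 110100101011
AND   = 110100101000 = 3368
(x & (x - 1) clears the lowest set bit of x.)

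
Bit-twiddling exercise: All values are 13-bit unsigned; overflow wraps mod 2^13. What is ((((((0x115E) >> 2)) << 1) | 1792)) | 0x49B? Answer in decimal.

4031

0x115E = 1000101011110
→ >> 2 → 0010001010111 = 1111
→ << 1 (mod 2^13) → 0100010101110 = 2222
1792 = 0011100000000
→ | → 0111110101110 = 4014
0x49B = 0010010011011
→ | → 0111110111111 = 4031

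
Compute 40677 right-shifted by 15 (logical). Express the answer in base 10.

1

40677 = 1001111011100101
shift right by 15 → 0000000000000001 = 1
(equivalently, floor(40677 / 32768))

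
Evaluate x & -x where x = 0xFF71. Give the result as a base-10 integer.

x = 1111111101110001 = 65393
-x (two's complement) = …0000000010001111
AND   = 0000000000000001 = 1
(x & -x isolates the lowest set bit of x.)

1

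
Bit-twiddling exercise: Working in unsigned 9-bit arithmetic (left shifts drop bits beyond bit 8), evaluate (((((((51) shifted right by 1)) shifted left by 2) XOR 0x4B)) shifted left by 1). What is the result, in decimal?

51 = 000110011
→ shifted right by 1 → 000011001 = 25
→ shifted left by 2 (mod 2^9) → 001100100 = 100
0x4B = 001001011
→ XOR → 000101111 = 47
→ shifted left by 1 (mod 2^9) → 001011110 = 94

94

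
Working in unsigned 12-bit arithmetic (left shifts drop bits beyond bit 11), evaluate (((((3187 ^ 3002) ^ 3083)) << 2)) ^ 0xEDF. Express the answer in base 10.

471

3187 = 110001110011
3002 = 101110111010
→ ^ → 011111001001 = 1993
3083 = 110000001011
→ ^ → 101111000010 = 3010
→ << 2 (mod 2^12) → 111100001000 = 3848
0xEDF = 111011011111
→ ^ → 000111010111 = 471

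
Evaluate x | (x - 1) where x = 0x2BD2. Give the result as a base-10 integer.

x = 10101111010010 = 11218
x - 1 = 10101111010001
OR    = 10101111010011 = 11219
(x | (x - 1) sets all bits below the lowest set bit.)

11219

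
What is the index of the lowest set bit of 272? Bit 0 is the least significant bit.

272 = 100010000
Trailing zeros: 4, so the lowest set bit is bit 4 (value 16).

4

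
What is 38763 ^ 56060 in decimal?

38763 = 1001011101101011
56060 = 1101101011111100
XOR → 0100110110010111 = 19863

19863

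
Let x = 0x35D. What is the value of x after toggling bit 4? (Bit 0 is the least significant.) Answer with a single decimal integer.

x = 1101011101
bit 4 is currently 1; toggle it via x ^ (1 << 4) = x ^ 16
→ 1101001101 = 845

845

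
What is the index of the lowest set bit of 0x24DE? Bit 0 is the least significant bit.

1

0x24DE = 10010011011110
Trailing zeros: 1, so the lowest set bit is bit 1 (value 2).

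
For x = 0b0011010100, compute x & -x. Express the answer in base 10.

4

x = 11010100 = 212
-x (two's complement) = …00101100
AND   = 00000100 = 4
(x & -x isolates the lowest set bit of x.)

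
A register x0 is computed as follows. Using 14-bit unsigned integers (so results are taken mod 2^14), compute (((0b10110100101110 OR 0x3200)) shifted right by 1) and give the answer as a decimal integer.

8087

0b10110100101110 = 10110100101110
0x3200 = 11001000000000
→ OR → 11111100101110 = 16174
→ shifted right by 1 → 01111110010111 = 8087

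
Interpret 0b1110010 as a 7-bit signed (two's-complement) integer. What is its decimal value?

pattern = 1110010 (MSB is 1 ⇒ negative)
Invert: 0001101, add 1 → 0001110 = 14, so the value is -14.
(Equivalently: 114 - 2^7 = 114 - 128 = -14.)

-14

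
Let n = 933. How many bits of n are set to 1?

933 = 1110100101
Count the 1s: 1 + 1 + 1 + 1 + 1 + 1 = 6

6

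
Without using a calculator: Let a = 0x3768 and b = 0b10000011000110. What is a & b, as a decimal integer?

0x3768 = 11011101101000
b = 10000011000110
AND → 10000001000000 = 8256

8256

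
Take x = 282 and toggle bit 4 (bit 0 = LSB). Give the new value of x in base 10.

x = 100011010
bit 4 is currently 1; toggle it via x ^ (1 << 4) = x ^ 16
→ 100001010 = 266

266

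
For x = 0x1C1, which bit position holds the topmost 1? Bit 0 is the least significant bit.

8

0x1C1 = 111000001
The topmost 1 is at position 8 (since 2^8 = 256 ≤ 449 < 512).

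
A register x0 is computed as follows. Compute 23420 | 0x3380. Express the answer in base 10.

23420 = 101101101111100
0x3380 = 011001110000000
 OR → 111101111111100 = 31740

31740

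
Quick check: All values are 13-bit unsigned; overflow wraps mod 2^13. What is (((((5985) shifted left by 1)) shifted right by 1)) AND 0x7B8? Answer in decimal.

5985 = 1011101100001
→ shifted left by 1 (mod 2^13) → 0111011000010 = 3778
→ shifted right by 1 → 0011101100001 = 1889
0x7B8 = 0011110111000
→ AND → 0011100100000 = 1824

1824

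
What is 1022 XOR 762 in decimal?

260

1022 = 1111111110
762 = 1011111010
XOR → 0100000100 = 260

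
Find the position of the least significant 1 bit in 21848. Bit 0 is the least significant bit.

3

21848 = 101010101011000
Trailing zeros: 3, so the lowest set bit is bit 3 (value 8).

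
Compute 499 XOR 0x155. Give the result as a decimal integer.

166

499 = 111110011
0x155 = 101010101
XOR → 010100110 = 166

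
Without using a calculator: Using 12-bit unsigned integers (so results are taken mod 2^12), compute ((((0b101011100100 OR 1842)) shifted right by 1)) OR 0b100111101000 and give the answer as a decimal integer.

0b101011100100 = 101011100100
1842 = 011100110010
→ OR → 111111110110 = 4086
→ shifted right by 1 → 011111111011 = 2043
0b100111101000 = 100111101000
→ OR → 111111111011 = 4091

4091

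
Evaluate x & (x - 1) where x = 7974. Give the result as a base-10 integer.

x = 1111100100110 = 7974
x - 1 = 1111100100101
AND   = 1111100100100 = 7972
(x & (x - 1) clears the lowest set bit of x.)

7972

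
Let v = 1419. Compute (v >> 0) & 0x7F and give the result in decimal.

v = 010110001011
Shift right by 0: 010110001011
Mask low 7 bits: 0001011 = 11

11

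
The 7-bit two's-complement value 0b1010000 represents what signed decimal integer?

-48

pattern = 1010000 (MSB is 1 ⇒ negative)
Invert: 0101111, add 1 → 0110000 = 48, so the value is -48.
(Equivalently: 80 - 2^7 = 80 - 128 = -48.)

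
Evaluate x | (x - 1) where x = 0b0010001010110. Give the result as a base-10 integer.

x = 10001010110 = 1110
x - 1 = 10001010101
OR    = 10001010111 = 1111
(x | (x - 1) sets all bits below the lowest set bit.)

1111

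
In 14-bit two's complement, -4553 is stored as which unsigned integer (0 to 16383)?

4553 in 14 bits: 01000111001001
Invert: 10111000110110
Add 1:  10111000110111 = 11831
(Check: 2^14 - 4553 = 16384 - 4553 = 11831.)

11831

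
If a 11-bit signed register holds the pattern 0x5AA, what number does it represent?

-598

pattern = 10110101010 (MSB is 1 ⇒ negative)
Invert: 01001010101, add 1 → 01001010110 = 598, so the value is -598.
(Equivalently: 1450 - 2^11 = 1450 - 2048 = -598.)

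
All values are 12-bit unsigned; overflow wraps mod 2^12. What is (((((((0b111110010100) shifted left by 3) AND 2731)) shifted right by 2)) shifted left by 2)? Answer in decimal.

2208

0b111110010100 = 111110010100
→ shifted left by 3 (mod 2^12) → 110010100000 = 3232
2731 = 101010101011
→ AND → 100010100000 = 2208
→ shifted right by 2 → 001000101000 = 552
→ shifted left by 2 (mod 2^12) → 100010100000 = 2208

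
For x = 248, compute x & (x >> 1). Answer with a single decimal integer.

120

x = 11111000 = 248
x>>1 = 01111100
AND  = 01111000 = 120
(x & (x >> 1) has a 1 wherever x has two consecutive 1 bits.)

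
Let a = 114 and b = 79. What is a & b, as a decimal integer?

66

114 = 1110010
79 = 1001111
AND → 1000010 = 66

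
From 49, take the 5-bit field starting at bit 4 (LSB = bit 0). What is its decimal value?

v = 000110001
Shift right by 4: 00011
Mask low 5 bits: 00011 = 3

3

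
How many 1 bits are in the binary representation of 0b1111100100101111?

11

n = 1111100100101111
Count the 1s: 1 + 1 + 1 + 1 + 1 + 1 + 1 + 1 + 1 + 1 + 1 = 11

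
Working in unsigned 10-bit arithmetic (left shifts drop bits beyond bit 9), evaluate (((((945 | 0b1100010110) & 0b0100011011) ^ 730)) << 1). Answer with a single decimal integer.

945 = 1110110001
0b1100010110 = 1100010110
→ | → 1110110111 = 951
0b0100011011 = 0100011011
→ & → 0100010011 = 275
730 = 1011011010
→ ^ → 1111001001 = 969
→ << 1 (mod 2^10) → 1110010010 = 914

914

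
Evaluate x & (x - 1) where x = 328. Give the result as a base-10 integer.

x = 101001000 = 328
x - 1 = 101000111
AND   = 101000000 = 320
(x & (x - 1) clears the lowest set bit of x.)

320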